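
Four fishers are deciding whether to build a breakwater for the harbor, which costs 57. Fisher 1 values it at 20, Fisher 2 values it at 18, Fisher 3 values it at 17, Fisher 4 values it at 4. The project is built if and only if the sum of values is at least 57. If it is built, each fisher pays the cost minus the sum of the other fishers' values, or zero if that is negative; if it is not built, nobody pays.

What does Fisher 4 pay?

Total value 59 ≥ cost 57, so the project is built.
The other fishers' values sum to 55.
Cost minus that sum is 57 - 55 = 2.

2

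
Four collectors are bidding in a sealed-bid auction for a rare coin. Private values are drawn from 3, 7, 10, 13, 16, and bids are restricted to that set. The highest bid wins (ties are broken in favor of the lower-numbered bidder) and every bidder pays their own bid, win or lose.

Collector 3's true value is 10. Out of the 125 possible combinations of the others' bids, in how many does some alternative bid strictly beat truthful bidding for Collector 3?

Others bid (3, 3, 3): truth gives 0; bid 7 gives 3 > 0. Violating.
Others bid (3, 3, 7): truth gives 0; bid 7 gives 3 > 0. Violating.
Others bid (3, 3, 13): truth gives -10; bid 3 gives -3 > -10. Violating.
Others bid (3, 3, 16): truth gives -10; bid 3 gives -3 > -10. Violating.
Others bid (3, 3, 10): truth gives 0; no alternative beats it.
Others bid (3, 7, 3): truth gives 0; no alternative beats it.
(Checking all 125 profiles: 115 have a profitable deviation, 10 do not.)

115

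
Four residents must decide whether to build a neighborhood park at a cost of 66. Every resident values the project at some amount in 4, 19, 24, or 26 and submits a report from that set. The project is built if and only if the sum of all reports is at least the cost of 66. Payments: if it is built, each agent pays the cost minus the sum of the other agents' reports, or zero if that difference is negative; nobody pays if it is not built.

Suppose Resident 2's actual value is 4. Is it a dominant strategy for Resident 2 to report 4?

Check each profile of the others' reports and compare truth against every alternative report.
Others report (4, 19, 24): truth gives 0, best alternative gives -15.
Others report (4, 24, 19): truth gives 0, best alternative gives -15.
Others report (19, 4, 24): truth gives 0, best alternative gives -15.
Others report (19, 24, 4): truth gives 0, best alternative gives -15.
Others report (24, 4, 19): truth gives 0, best alternative gives -15.
Others report (24, 19, 4): truth gives 0, best alternative gives -15.
(Remaining 58 profiles checked similarly; truth is weakly best in each.)
In every case the truthful report is at least as good as any alternative, so it is a dominant strategy.

Yes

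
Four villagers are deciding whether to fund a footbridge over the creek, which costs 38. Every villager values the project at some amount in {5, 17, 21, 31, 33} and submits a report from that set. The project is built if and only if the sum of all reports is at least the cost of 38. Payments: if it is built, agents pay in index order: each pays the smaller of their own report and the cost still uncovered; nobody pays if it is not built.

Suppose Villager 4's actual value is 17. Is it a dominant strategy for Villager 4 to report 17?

Yes

Check each profile of the others' reports and compare truth against every alternative report.
Others report (5, 5, 31): truth gives 17, best alternative gives 17.
Others report (5, 5, 33): truth gives 17, best alternative gives 17.
Others report (5, 17, 17): truth gives 17, best alternative gives 17.
Others report (5, 17, 21): truth gives 17, best alternative gives 17.
Others report (5, 17, 31): truth gives 17, best alternative gives 17.
Others report (5, 17, 33): truth gives 17, best alternative gives 17.
(Remaining 119 profiles checked similarly; truth is weakly best in each.)
In every case the truthful report is at least as good as any alternative, so it is a dominant strategy.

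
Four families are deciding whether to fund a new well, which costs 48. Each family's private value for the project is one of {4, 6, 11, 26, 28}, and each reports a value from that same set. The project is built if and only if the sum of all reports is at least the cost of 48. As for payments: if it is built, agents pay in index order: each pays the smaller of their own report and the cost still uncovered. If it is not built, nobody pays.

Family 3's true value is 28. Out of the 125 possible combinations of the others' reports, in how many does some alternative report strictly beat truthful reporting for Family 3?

Others report (4, 4, 26): truth gives 0; report 26 gives 2 > 0. Violating.
Others report (4, 4, 28): truth gives 0; report 26 gives 2 > 0. Violating.
Others report (4, 6, 26): truth gives 0; report 26 gives 2 > 0. Violating.
Others report (4, 6, 28): truth gives 0; report 11 gives 17 > 0. Violating.
Others report (4, 4, 4): truth gives 0; no alternative beats it.
Others report (4, 4, 6): truth gives 0; no alternative beats it.
(Checking all 125 profiles: 75 have a profitable deviation, 50 do not.)

75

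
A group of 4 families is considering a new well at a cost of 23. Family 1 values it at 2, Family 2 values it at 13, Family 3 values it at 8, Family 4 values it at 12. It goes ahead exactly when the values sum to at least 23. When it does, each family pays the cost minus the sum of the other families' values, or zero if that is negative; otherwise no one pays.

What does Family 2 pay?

Total value 35 ≥ cost 23, so the project is built.
The other families' values sum to 22.
Cost minus that sum is 23 - 22 = 1.

1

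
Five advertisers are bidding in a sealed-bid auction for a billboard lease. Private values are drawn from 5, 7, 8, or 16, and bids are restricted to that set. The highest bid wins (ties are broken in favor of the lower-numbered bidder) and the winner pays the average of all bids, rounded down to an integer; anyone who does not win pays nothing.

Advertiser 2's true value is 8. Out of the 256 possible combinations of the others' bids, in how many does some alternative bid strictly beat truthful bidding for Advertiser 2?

Others bid (5, 5, 5, 7): truth gives 2; bid 7 gives 3 > 2. Violating.
Others bid (5, 5, 7, 5): truth gives 2; bid 7 gives 3 > 2. Violating.
Others bid (5, 7, 5, 5): truth gives 2; bid 7 gives 3 > 2. Violating.
Others bid (8, 5, 5, 5): truth gives 0; bid 16 gives 1 > 0. Violating.
Others bid (5, 5, 5, 5): truth gives 3; no alternative beats it.
Others bid (5, 5, 5, 8): truth gives 2; no alternative beats it.
(Checking all 256 profiles: 4 have a profitable deviation, 252 do not.)

4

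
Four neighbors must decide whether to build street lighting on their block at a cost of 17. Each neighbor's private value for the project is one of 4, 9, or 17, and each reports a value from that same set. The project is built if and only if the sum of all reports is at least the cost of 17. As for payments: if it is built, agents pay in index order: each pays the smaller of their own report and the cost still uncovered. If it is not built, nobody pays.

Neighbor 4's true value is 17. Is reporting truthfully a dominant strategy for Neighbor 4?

Yes

Check each profile of the others' reports and compare truth against every alternative report.
Others report (4, 4, 9): truth gives 17, best alternative gives 17.
Others report (4, 4, 17): truth gives 17, best alternative gives 17.
Others report (4, 9, 4): truth gives 17, best alternative gives 17.
Others report (4, 9, 9): truth gives 17, best alternative gives 17.
Others report (4, 9, 17): truth gives 17, best alternative gives 17.
Others report (4, 17, 4): truth gives 17, best alternative gives 17.
(Remaining 21 profiles checked similarly; truth is weakly best in each.)
In every case the truthful report is at least as good as any alternative, so it is a dominant strategy.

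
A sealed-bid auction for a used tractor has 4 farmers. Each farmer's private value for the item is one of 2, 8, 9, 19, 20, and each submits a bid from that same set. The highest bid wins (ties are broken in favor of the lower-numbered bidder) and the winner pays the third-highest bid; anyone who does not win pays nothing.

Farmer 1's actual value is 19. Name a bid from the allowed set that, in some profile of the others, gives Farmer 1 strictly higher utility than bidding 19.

Suppose Farmer 2 bids 2, Farmer 3 bids 2 and Farmer 4 bids 20.
Bid 19: loses, pays 0, utility 0.
Bid 20: wins, pays 2, utility 19 - 2 = 17.
So bidding 20 beats truth here (17 > 0).

20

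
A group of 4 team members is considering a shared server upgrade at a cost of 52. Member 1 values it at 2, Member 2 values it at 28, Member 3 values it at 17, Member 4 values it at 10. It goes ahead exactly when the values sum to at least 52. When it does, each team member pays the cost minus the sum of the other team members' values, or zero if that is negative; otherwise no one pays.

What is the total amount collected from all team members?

40

Total value 57 ≥ cost 52, so it is built.
Member 1: others sum to 55; max(0, 52 - 55) = 0.
Member 2: others sum to 29; max(0, 52 - 29) = 23.
Member 3: others sum to 40; max(0, 52 - 40) = 12.
Member 4: others sum to 47; max(0, 52 - 47) = 5.
Total collected = 0 + 23 + 12 + 5 = 40.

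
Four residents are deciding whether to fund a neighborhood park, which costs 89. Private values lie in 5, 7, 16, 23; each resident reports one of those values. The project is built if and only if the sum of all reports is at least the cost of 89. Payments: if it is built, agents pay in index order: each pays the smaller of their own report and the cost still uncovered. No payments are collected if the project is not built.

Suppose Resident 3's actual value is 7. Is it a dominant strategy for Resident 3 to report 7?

Yes

Check each profile of the others' reports and compare truth against every alternative report.
Others report (5, 5, 5): truth gives 0, best alternative gives 0.
Others report (5, 5, 7): truth gives 0, best alternative gives 0.
Others report (5, 5, 16): truth gives 0, best alternative gives 0.
Others report (5, 5, 23): truth gives 0, best alternative gives 0.
Others report (5, 7, 5): truth gives 0, best alternative gives 0.
Others report (5, 7, 7): truth gives 0, best alternative gives 0.
(Remaining 58 profiles checked similarly; truth is weakly best in each.)
In every case the truthful report is at least as good as any alternative, so it is a dominant strategy.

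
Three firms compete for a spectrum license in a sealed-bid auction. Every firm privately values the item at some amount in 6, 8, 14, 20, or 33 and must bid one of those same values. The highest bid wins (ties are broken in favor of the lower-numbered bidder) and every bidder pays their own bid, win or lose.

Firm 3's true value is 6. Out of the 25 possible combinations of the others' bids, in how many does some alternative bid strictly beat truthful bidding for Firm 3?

Others bid (6, 6): truth gives -6; bid 8 gives -2 > -6. Violating.
Others bid (6, 8): truth gives -6; no alternative beats it.
Others bid (6, 14): truth gives -6; no alternative beats it.
(Checking all 25 profiles: 1 has a profitable deviation, 24 do not.)

1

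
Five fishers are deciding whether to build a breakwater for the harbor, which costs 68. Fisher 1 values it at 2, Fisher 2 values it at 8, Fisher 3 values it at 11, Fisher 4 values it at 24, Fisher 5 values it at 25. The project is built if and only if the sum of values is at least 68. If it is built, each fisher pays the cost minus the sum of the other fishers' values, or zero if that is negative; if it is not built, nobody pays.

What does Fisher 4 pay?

Total value 70 ≥ cost 68, so the project is built.
The other fishers' values sum to 46.
Cost minus that sum is 68 - 46 = 22.

22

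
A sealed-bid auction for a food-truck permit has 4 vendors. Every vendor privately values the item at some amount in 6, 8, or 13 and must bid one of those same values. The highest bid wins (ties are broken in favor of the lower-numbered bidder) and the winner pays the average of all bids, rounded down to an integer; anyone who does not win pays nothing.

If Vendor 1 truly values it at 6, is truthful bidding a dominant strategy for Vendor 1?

Yes

Check each profile of the others' bids and compare truth against every alternative bid.
Others bid (8, 8, 8): truth gives 0, best alternative gives -2.
Others bid (6, 6, 8): truth gives 0, best alternative gives -1.
Others bid (6, 8, 6): truth gives 0, best alternative gives -1.
Others bid (6, 8, 8): truth gives 0, best alternative gives -1.
Others bid (8, 6, 6): truth gives 0, best alternative gives -1.
Others bid (8, 6, 8): truth gives 0, best alternative gives -1.
(Remaining 21 profiles checked similarly; truth is weakly best in each.)
In every case the truthful bid is at least as good as any alternative, so it is a dominant strategy.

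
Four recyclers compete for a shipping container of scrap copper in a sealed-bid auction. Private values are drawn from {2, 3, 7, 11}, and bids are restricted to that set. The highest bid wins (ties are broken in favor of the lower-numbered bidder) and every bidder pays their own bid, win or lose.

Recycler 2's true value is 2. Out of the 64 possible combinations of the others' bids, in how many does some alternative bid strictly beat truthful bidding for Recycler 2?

4

Others bid (2, 2, 2): truth gives -2; bid 3 gives -1 > -2. Violating.
Others bid (2, 2, 3): truth gives -2; bid 3 gives -1 > -2. Violating.
Others bid (2, 3, 2): truth gives -2; bid 3 gives -1 > -2. Violating.
Others bid (2, 3, 3): truth gives -2; bid 3 gives -1 > -2. Violating.
Others bid (2, 2, 7): truth gives -2; no alternative beats it.
Others bid (2, 2, 11): truth gives -2; no alternative beats it.
(Checking all 64 profiles: 4 have a profitable deviation, 60 do not.)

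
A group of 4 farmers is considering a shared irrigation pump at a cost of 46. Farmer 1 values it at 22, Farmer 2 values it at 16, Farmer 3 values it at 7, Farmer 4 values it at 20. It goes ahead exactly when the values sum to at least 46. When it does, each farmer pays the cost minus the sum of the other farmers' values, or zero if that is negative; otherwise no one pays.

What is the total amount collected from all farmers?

4

Total value 65 ≥ cost 46, so it is built.
Farmer 1: others sum to 43; max(0, 46 - 43) = 3.
Farmer 2: others sum to 49; max(0, 46 - 49) = 0.
Farmer 3: others sum to 58; max(0, 46 - 58) = 0.
Farmer 4: others sum to 45; max(0, 46 - 45) = 1.
Total collected = 3 + 0 + 0 + 1 = 4.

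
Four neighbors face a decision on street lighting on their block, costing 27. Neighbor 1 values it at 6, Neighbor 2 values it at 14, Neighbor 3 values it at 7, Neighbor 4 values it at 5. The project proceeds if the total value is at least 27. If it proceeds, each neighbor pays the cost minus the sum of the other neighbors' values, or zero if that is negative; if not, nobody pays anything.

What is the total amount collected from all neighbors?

Total value 32 ≥ cost 27, so it is built.
Neighbor 1: others sum to 26; max(0, 27 - 26) = 1.
Neighbor 2: others sum to 18; max(0, 27 - 18) = 9.
Neighbor 3: others sum to 25; max(0, 27 - 25) = 2.
Neighbor 4: others sum to 27; max(0, 27 - 27) = 0.
Total collected = 1 + 9 + 2 + 0 = 12.

12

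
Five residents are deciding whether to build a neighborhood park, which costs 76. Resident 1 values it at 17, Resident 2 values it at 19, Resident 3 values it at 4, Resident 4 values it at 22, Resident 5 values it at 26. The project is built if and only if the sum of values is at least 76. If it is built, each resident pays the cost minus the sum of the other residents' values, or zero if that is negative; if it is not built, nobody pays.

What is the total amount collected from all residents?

Total value 88 ≥ cost 76, so it is built.
Resident 1: others sum to 71; max(0, 76 - 71) = 5.
Resident 2: others sum to 69; max(0, 76 - 69) = 7.
Resident 3: others sum to 84; max(0, 76 - 84) = 0.
Resident 4: others sum to 66; max(0, 76 - 66) = 10.
Resident 5: others sum to 62; max(0, 76 - 62) = 14.
Total collected = 5 + 7 + 0 + 10 + 14 = 36.

36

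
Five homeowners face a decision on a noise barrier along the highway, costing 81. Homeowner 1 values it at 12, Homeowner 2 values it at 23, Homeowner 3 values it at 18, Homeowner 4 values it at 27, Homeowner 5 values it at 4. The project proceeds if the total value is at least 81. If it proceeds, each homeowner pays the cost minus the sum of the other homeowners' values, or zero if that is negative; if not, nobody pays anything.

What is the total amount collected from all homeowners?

69

Total value 84 ≥ cost 81, so it is built.
Homeowner 1: others sum to 72; max(0, 81 - 72) = 9.
Homeowner 2: others sum to 61; max(0, 81 - 61) = 20.
Homeowner 3: others sum to 66; max(0, 81 - 66) = 15.
Homeowner 4: others sum to 57; max(0, 81 - 57) = 24.
Homeowner 5: others sum to 80; max(0, 81 - 80) = 1.
Total collected = 9 + 20 + 15 + 24 + 1 = 69.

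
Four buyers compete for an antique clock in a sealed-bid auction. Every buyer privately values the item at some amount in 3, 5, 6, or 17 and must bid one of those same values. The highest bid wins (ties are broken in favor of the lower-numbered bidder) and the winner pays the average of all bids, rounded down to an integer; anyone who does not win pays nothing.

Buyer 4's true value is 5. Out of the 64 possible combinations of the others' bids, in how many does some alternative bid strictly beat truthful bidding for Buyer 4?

Others bid (3, 3, 5): truth gives 0; bid 6 gives 1 > 0. Violating.
Others bid (3, 5, 3): truth gives 0; bid 6 gives 1 > 0. Violating.
Others bid (3, 5, 5): truth gives 0; bid 6 gives 1 > 0. Violating.
Others bid (5, 3, 3): truth gives 0; bid 6 gives 1 > 0. Violating.
Others bid (3, 3, 3): truth gives 2; no alternative beats it.
Others bid (3, 3, 6): truth gives 0; no alternative beats it.
(Checking all 64 profiles: 6 have a profitable deviation, 58 do not.)

6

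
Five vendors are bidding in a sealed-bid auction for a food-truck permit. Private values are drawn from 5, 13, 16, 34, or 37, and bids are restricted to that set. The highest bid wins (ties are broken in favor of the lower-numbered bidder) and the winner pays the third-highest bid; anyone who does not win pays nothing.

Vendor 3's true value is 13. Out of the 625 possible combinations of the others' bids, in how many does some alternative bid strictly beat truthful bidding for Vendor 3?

Others bid (5, 5, 5, 16): truth gives 0; bid 16 gives 8 > 0. Violating.
Others bid (5, 5, 5, 34): truth gives 0; bid 34 gives 8 > 0. Violating.
Others bid (5, 5, 5, 37): truth gives 0; bid 37 gives 8 > 0. Violating.
Others bid (5, 5, 16, 5): truth gives 0; bid 16 gives 8 > 0. Violating.
Others bid (5, 5, 5, 5): truth gives 8; no alternative beats it.
Others bid (5, 5, 5, 13): truth gives 8; no alternative beats it.
(Checking all 625 profiles: 12 have a profitable deviation, 613 do not.)

12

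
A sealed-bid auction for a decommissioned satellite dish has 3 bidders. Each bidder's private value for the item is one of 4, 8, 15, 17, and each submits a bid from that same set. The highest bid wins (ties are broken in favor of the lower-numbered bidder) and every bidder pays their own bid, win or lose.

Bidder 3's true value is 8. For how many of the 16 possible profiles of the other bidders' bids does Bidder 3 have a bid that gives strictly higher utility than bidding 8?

15

Others bid (4, 8): truth gives -8; bid 4 gives -4 > -8. Violating.
Others bid (4, 15): truth gives -8; bid 4 gives -4 > -8. Violating.
Others bid (4, 17): truth gives -8; bid 4 gives -4 > -8. Violating.
Others bid (8, 4): truth gives -8; bid 4 gives -4 > -8. Violating.
Others bid (4, 4): truth gives 0; no alternative beats it.
(Checking all 16 profiles: 15 have a profitable deviation, 1 does not.)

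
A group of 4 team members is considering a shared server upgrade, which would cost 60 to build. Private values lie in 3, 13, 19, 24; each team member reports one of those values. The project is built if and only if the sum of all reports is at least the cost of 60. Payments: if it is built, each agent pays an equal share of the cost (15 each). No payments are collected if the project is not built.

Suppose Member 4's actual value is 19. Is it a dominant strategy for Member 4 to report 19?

No

Consider the case where Member 1 reports 3, Member 2 reports 13 and Member 3 reports 24.
Truthful report 19: project not built, utility 0.
Report 24 instead: project built, pays 15, utility 19 - 15 = 4.
Since 4 > 0, reporting 24 is strictly better here, so truthful reporting is not dominant.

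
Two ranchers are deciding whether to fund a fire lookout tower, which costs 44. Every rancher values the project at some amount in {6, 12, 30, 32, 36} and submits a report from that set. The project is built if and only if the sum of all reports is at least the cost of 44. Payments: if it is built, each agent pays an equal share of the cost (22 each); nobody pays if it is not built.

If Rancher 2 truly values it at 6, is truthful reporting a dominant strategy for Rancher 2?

Yes

Check each profile of the others' reports and compare truth against every alternative report.
Others report (32): truth gives 0, best alternative gives -16.
Others report (36): truth gives 0, best alternative gives -16.
Others report (6): truth gives 0, best alternative gives 0.
Others report (12): truth gives 0, best alternative gives 0.
Others report (30): truth gives 0, best alternative gives 0.
In every case the truthful report is at least as good as any alternative, so it is a dominant strategy.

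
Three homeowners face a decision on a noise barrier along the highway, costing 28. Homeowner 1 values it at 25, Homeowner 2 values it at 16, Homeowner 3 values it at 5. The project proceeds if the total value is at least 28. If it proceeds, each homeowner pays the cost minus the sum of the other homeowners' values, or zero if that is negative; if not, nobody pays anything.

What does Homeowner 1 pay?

7

Total value 46 ≥ cost 28, so the project is built.
The other homeowners' values sum to 21.
Cost minus that sum is 28 - 21 = 7.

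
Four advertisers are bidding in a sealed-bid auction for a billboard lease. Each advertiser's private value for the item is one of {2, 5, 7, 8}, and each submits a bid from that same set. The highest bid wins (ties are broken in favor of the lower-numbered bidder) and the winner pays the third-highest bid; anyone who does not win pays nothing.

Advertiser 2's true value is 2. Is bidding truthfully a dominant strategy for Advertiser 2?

Check each profile of the others' bids and compare truth against every alternative bid.
Others bid (2, 5, 5): truth gives 0, best alternative gives -3.
Others bid (2, 2, 2): truth gives 0, best alternative gives 0.
Others bid (2, 2, 5): truth gives 0, best alternative gives 0.
Others bid (2, 2, 7): truth gives 0, best alternative gives 0.
Others bid (2, 2, 8): truth gives 0, best alternative gives 0.
Others bid (2, 5, 2): truth gives 0, best alternative gives 0.
(Remaining 58 profiles checked similarly; truth is weakly best in each.)
In every case the truthful bid is at least as good as any alternative, so it is a dominant strategy.

Yes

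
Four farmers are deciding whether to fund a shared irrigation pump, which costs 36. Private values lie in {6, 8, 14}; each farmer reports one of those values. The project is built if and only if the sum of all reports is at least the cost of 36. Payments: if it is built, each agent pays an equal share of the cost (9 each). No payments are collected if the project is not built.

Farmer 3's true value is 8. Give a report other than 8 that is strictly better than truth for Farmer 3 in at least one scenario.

6

Suppose Farmer 1 reports 6, Farmer 2 reports 8 and Farmer 4 reports 14.
Report 8: project built, pays 9, utility 8 - 9 = -1.
Report 6: project not built, utility 0.
So reporting 6 beats truth here (0 > -1).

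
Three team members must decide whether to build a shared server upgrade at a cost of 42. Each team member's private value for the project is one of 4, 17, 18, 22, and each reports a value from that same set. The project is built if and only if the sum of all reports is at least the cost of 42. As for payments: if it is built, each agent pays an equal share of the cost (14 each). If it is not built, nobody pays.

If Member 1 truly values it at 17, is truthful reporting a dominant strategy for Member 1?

Consider the case where Member 2 reports 4 and Member 3 reports 17.
Truthful report 17: project not built, utility 0.
Report 22 instead: project built, pays 14, utility 17 - 14 = 3.
Since 3 > 0, reporting 22 is strictly better here, so truthful reporting is not dominant.

No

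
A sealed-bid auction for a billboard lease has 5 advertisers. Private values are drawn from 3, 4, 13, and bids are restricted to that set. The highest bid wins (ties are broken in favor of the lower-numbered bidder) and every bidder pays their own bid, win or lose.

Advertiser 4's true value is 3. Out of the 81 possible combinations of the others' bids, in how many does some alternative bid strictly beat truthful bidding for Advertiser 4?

Others bid (3, 3, 3, 3): truth gives -3; bid 4 gives -1 > -3. Violating.
Others bid (3, 3, 3, 4): truth gives -3; bid 4 gives -1 > -3. Violating.
Others bid (3, 3, 3, 13): truth gives -3; no alternative beats it.
Others bid (3, 3, 4, 3): truth gives -3; no alternative beats it.
(Checking all 81 profiles: 2 have a profitable deviation, 79 do not.)

2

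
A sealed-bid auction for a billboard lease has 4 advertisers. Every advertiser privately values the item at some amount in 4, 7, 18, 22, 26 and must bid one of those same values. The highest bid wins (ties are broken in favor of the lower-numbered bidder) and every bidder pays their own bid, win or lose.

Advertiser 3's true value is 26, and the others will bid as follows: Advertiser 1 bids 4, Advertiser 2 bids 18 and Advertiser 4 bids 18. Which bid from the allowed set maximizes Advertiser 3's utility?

Bid 4: loses but pays 4, utility -4.
Bid 7: loses but pays 7, utility -7.
Bid 18: loses but pays 18, utility -18.
Bid 22: wins, pays 22, utility 26 - 22 = 4.
Bid 26: wins, pays 26, utility 26 - 26 = 0.
The best choice is 22 with utility 4.

22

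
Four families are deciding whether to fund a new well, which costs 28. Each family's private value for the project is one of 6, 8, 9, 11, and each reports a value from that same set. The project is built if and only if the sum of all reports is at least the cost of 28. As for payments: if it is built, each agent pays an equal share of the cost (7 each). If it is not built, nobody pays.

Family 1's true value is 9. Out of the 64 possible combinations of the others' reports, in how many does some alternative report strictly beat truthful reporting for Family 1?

1

Others report (6, 6, 6): truth gives 0; report 11 gives 2 > 0. Violating.
Others report (6, 6, 8): truth gives 2; no alternative beats it.
Others report (6, 6, 9): truth gives 2; no alternative beats it.
(Checking all 64 profiles: 1 has a profitable deviation, 63 do not.)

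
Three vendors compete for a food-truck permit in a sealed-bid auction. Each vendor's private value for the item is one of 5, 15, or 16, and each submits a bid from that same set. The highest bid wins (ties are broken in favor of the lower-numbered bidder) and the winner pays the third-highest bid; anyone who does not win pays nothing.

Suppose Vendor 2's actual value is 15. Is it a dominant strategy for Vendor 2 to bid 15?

Consider the case where Vendor 1 bids 5 and Vendor 3 bids 16.
Truthful bid 15: loses, pays 0, utility 0.
Bid 16 instead: wins, pays 5, utility 15 - 5 = 10.
Since 10 > 0, bidding 16 is strictly better here, so truthful bidding is not dominant.

No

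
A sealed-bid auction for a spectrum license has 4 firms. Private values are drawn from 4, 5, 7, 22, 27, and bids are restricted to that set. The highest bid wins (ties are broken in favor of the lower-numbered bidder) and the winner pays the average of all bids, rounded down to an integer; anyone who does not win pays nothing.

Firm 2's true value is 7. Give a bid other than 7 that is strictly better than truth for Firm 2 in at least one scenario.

5

Suppose Firm 1 bids 4, Firm 3 bids 4 and Firm 4 bids 5.
Bid 7: wins, pays 5, utility 7 - 5 = 2.
Bid 5: wins, pays 4, utility 7 - 4 = 3.
So bidding 5 beats truth here (3 > 2).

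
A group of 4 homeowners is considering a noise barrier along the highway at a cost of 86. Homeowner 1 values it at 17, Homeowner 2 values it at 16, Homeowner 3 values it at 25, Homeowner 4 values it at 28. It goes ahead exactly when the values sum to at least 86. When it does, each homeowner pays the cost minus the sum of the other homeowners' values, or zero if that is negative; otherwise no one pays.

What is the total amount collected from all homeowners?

86

Total value 86 ≥ cost 86, so it is built.
Homeowner 1: others sum to 69; max(0, 86 - 69) = 17.
Homeowner 2: others sum to 70; max(0, 86 - 70) = 16.
Homeowner 3: others sum to 61; max(0, 86 - 61) = 25.
Homeowner 4: others sum to 58; max(0, 86 - 58) = 28.
Total collected = 17 + 16 + 25 + 28 = 86.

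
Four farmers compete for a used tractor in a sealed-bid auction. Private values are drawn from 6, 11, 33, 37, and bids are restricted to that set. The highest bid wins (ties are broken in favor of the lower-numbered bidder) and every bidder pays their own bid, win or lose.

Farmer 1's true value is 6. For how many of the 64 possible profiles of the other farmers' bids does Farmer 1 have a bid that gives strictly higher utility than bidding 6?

7

Others bid (6, 6, 11): truth gives -6; bid 11 gives -5 > -6. Violating.
Others bid (6, 11, 6): truth gives -6; bid 11 gives -5 > -6. Violating.
Others bid (6, 11, 11): truth gives -6; bid 11 gives -5 > -6. Violating.
Others bid (11, 6, 6): truth gives -6; bid 11 gives -5 > -6. Violating.
Others bid (6, 6, 6): truth gives 0; no alternative beats it.
Others bid (6, 6, 33): truth gives -6; no alternative beats it.
(Checking all 64 profiles: 7 have a profitable deviation, 57 do not.)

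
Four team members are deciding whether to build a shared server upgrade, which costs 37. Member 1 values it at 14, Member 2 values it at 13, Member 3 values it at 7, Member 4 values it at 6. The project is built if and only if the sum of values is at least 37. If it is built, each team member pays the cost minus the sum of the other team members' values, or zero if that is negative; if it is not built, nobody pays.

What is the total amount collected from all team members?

Total value 40 ≥ cost 37, so it is built.
Member 1: others sum to 26; max(0, 37 - 26) = 11.
Member 2: others sum to 27; max(0, 37 - 27) = 10.
Member 3: others sum to 33; max(0, 37 - 33) = 4.
Member 4: others sum to 34; max(0, 37 - 34) = 3.
Total collected = 11 + 10 + 4 + 3 = 28.

28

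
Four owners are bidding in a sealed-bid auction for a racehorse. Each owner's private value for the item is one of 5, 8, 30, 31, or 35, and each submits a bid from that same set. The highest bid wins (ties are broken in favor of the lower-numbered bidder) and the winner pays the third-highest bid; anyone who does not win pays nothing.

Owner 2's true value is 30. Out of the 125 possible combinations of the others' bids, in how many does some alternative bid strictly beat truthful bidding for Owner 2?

24

Others bid (5, 5, 31): truth gives 0; bid 31 gives 25 > 0. Violating.
Others bid (5, 5, 35): truth gives 0; bid 35 gives 25 > 0. Violating.
Others bid (5, 8, 31): truth gives 0; bid 31 gives 22 > 0. Violating.
Others bid (5, 8, 35): truth gives 0; bid 35 gives 22 > 0. Violating.
Others bid (5, 5, 5): truth gives 25; no alternative beats it.
Others bid (5, 5, 8): truth gives 25; no alternative beats it.
(Checking all 125 profiles: 24 have a profitable deviation, 101 do not.)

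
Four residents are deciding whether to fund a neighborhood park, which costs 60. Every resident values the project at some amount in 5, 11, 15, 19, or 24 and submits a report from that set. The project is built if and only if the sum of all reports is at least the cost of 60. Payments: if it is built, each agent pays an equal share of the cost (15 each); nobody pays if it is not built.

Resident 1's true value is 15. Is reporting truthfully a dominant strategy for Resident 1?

Yes

Check each profile of the others' reports and compare truth against every alternative report.
Others report (5, 5, 5): truth gives 0, best alternative gives 0.
Others report (5, 5, 11): truth gives 0, best alternative gives 0.
Others report (5, 5, 15): truth gives 0, best alternative gives 0.
Others report (5, 5, 19): truth gives 0, best alternative gives 0.
Others report (5, 5, 24): truth gives 0, best alternative gives 0.
Others report (5, 11, 5): truth gives 0, best alternative gives 0.
(Remaining 119 profiles checked similarly; truth is weakly best in each.)
In every case the truthful report is at least as good as any alternative, so it is a dominant strategy.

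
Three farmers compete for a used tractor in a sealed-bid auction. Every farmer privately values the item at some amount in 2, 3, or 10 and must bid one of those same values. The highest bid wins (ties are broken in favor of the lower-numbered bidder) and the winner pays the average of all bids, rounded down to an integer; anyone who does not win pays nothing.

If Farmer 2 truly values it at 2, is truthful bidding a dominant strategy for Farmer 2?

Check each profile of the others' bids and compare truth against every alternative bid.
Others bid (2, 2): truth gives 0, best alternative gives 0.
Others bid (2, 3): truth gives 0, best alternative gives 0.
Others bid (2, 10): truth gives 0, best alternative gives 0.
Others bid (3, 2): truth gives 0, best alternative gives 0.
Others bid (3, 3): truth gives 0, best alternative gives 0.
Others bid (3, 10): truth gives 0, best alternative gives 0.
(Remaining 3 profiles checked similarly; truth is weakly best in each.)
In every case the truthful bid is at least as good as any alternative, so it is a dominant strategy.

Yes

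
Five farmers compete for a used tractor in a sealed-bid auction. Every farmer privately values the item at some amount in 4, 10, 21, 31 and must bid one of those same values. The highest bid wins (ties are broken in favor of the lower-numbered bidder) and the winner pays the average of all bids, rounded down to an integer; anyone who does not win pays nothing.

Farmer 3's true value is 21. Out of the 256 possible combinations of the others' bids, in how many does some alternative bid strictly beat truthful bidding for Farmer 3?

89

Others bid (4, 4, 4, 4): truth gives 14; bid 10 gives 16 > 14. Violating.
Others bid (4, 4, 4, 10): truth gives 13; bid 10 gives 15 > 13. Violating.
Others bid (4, 4, 4, 31): truth gives 0; bid 31 gives 7 > 0. Violating.
Others bid (4, 4, 10, 4): truth gives 13; bid 10 gives 15 > 13. Violating.
Others bid (4, 4, 4, 21): truth gives 11; no alternative beats it.
Others bid (4, 4, 10, 21): truth gives 9; no alternative beats it.
(Checking all 256 profiles: 89 have a profitable deviation, 167 do not.)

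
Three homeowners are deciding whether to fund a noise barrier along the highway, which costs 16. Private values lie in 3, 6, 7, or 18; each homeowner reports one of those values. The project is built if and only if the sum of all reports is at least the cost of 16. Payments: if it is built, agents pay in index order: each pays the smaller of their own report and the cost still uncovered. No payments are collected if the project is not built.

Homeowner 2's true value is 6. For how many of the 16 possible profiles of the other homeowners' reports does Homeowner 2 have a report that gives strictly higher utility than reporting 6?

6

Others report (3, 18): truth gives 0; report 3 gives 3 > 0. Violating.
Others report (6, 7): truth gives 0; report 3 gives 3 > 0. Violating.
Others report (6, 18): truth gives 0; report 3 gives 3 > 0. Violating.
Others report (7, 6): truth gives 0; report 3 gives 3 > 0. Violating.
Others report (3, 3): truth gives 0; no alternative beats it.
Others report (3, 6): truth gives 0; no alternative beats it.
(Checking all 16 profiles: 6 have a profitable deviation, 10 do not.)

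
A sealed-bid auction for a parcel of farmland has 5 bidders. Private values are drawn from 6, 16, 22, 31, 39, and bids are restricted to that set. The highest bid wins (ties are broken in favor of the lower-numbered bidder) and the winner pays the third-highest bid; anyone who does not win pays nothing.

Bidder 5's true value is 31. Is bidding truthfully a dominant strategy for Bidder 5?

Consider the case where Bidder 1 bids 6, Bidder 2 bids 6, Bidder 3 bids 6 and Bidder 4 bids 31.
Truthful bid 31: loses, pays 0, utility 0.
Bid 39 instead: wins, pays 6, utility 31 - 6 = 25.
Since 25 > 0, bidding 39 is strictly better here, so truthful bidding is not dominant.

No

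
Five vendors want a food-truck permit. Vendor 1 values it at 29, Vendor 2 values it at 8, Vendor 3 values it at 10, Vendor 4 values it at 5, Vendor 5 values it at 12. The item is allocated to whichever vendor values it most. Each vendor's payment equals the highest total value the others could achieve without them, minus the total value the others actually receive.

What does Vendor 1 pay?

Vendor 1 has the highest value and receives the item.
Without Vendor 1, the item would go to the next-highest value, 12, so the others could achieve 12.
With Vendor 1 present and winning, the others receive nothing, so their total is 0.
Payment = 12 - 0 = 12.

12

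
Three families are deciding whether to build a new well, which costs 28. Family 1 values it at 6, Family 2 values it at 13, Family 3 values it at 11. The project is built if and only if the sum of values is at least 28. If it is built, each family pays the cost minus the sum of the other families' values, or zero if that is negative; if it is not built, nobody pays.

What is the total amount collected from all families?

Total value 30 ≥ cost 28, so it is built.
Family 1: others sum to 24; max(0, 28 - 24) = 4.
Family 2: others sum to 17; max(0, 28 - 17) = 11.
Family 3: others sum to 19; max(0, 28 - 19) = 9.
Total collected = 4 + 11 + 9 = 24.

24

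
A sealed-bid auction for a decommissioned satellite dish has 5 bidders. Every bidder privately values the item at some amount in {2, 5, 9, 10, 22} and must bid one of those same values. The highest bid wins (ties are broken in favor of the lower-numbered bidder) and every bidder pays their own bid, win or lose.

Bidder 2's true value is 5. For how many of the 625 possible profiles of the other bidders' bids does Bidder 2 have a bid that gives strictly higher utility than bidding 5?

Others bid (2, 2, 2, 9): truth gives -5; bid 2 gives -2 > -5. Violating.
Others bid (2, 2, 2, 10): truth gives -5; bid 2 gives -2 > -5. Violating.
Others bid (2, 2, 2, 22): truth gives -5; bid 2 gives -2 > -5. Violating.
Others bid (2, 2, 5, 9): truth gives -5; bid 2 gives -2 > -5. Violating.
Others bid (2, 2, 2, 2): truth gives 0; no alternative beats it.
Others bid (2, 2, 2, 5): truth gives 0; no alternative beats it.
(Checking all 625 profiles: 617 have a profitable deviation, 8 do not.)

617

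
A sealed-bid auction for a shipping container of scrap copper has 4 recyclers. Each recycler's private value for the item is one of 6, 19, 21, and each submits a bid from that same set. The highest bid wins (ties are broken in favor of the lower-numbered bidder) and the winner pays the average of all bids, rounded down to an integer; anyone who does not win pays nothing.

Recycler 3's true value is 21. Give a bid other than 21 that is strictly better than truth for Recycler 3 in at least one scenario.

19

Suppose Recycler 1 bids 6, Recycler 2 bids 6 and Recycler 4 bids 19.
Bid 21: wins, pays 13, utility 21 - 13 = 8.
Bid 19: wins, pays 12, utility 21 - 12 = 9.
So bidding 19 beats truth here (9 > 8).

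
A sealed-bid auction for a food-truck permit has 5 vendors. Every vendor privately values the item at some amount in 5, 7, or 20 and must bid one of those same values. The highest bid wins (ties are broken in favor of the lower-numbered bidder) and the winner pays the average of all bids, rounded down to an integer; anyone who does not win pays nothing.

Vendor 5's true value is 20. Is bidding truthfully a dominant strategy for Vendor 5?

No

Consider the case where Vendor 1 bids 5, Vendor 2 bids 5, Vendor 3 bids 5 and Vendor 4 bids 5.
Truthful bid 20: wins, pays 8, utility 20 - 8 = 12.
Bid 7 instead: wins, pays 5, utility 20 - 5 = 15.
Since 15 > 12, bidding 7 is strictly better here, so truthful bidding is not dominant.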